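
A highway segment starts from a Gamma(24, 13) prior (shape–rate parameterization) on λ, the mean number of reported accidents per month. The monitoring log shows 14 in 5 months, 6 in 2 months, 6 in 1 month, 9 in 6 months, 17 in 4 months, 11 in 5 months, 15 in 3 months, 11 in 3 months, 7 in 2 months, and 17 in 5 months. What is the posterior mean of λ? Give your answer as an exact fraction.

Total count: 14 + 6 + 6 + 9 + 17 + 11 + 15 + 11 + 7 + 17 = 113.
Total exposure: 5 + 2 + 1 + 6 + 4 + 5 + 3 + 3 + 2 + 5 = 36 months.
By Gamma–Poisson conjugacy, the posterior is Gamma(α + Σx, β + Σt) = Gamma(24 + 113, 13 + 36) = Gamma(137, 49).
Posterior mean = α'/β' = 137/49.

137/49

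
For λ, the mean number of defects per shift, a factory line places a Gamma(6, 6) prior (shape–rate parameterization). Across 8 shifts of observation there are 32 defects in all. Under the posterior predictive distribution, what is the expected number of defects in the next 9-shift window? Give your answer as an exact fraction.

Total count 32 over total exposure 8 shifts.
Conjugate update: add total count to the shape and total exposure to the rate, giving Gamma(38, 14).
Predictive mean over a 9-shift window = T·E[λ|data] = 9·38/14 = 171/7.

171/7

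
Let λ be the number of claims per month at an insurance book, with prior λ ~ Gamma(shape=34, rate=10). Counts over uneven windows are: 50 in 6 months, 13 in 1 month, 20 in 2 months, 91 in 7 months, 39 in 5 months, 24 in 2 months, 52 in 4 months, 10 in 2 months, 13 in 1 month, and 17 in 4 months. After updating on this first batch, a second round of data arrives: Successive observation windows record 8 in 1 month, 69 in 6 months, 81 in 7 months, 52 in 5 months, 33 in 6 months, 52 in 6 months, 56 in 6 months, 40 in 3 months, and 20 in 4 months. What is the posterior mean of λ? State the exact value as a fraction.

Total count: 50 + 13 + 20 + 91 + 39 + 24 + 52 + 10 + 13 + 17 = 329.
Total exposure: 6 + 1 + 2 + 7 + 5 + 2 + 4 + 2 + 1 + 4 = 34 months.
After the first batch: Gamma(34 + 329, 10 + 34) = Gamma(363, 44).
Total count: 8 + 69 + 81 + 52 + 33 + 52 + 56 + 40 + 20 = 411.
Total exposure: 1 + 6 + 7 + 5 + 6 + 6 + 6 + 3 + 4 = 44 months.
After the second batch: Gamma(363 + 411, 44 + 44) = Gamma(774, 88).
Posterior mean = α'/β' = 774/88 = 387/44.

387/44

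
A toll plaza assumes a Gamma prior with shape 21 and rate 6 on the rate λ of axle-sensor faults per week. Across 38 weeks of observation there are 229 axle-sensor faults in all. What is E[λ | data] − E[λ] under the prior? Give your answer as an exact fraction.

Total count 229 over total exposure 38 weeks.
Conjugate update: add total count to the shape and total exposure to the rate, giving Gamma(250, 44).
Posterior mean = 250/44 = 125/22; prior mean = 21/6 = 7/2. Difference = 125/22 − 7/2 = 24/11.

24/11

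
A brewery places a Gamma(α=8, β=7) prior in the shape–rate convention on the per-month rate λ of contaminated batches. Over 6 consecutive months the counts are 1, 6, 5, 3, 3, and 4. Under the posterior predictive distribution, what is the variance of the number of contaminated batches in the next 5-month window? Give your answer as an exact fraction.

Total count: 1 + 6 + 5 + 3 + 3 + 4 = 22.
Total exposure: 6 months.
Gamma(α, β) with Poisson data over total exposure Σt gives posterior Gamma(α+Σx, β+Σt) = Gamma(30, 13).
The posterior predictive for a window of length T is Negative Binomial with variance T·α'·(β'+T)/β'² = 5·30·18/169 = 2700/169.

2700/169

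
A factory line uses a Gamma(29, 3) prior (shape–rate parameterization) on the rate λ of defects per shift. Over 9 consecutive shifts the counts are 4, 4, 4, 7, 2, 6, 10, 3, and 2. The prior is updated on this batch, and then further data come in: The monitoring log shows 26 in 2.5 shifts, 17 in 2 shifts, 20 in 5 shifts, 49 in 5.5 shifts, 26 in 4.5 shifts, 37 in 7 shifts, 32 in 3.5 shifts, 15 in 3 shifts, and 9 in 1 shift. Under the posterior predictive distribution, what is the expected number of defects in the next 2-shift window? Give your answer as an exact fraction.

302/23

Total count: 4 + 4 + 4 + 7 + 2 + 6 + 10 + 3 + 2 = 42.
Total exposure: 9 shifts.
After the first batch: Gamma(29 + 42, 3 + 9) = Gamma(71, 12).
Total count: 26 + 17 + 20 + 49 + 26 + 37 + 32 + 15 + 9 = 231.
Total exposure: 2.5 + 2 + 5 + 5.5 + 4.5 + 7 + 3.5 + 3 + 1 = 34 shifts.
After the second batch: Gamma(71 + 231, 12 + 34) = Gamma(302, 46).
Predictive mean over a 2-shift window = T·E[λ|data] = 2·302/46 = 302/23.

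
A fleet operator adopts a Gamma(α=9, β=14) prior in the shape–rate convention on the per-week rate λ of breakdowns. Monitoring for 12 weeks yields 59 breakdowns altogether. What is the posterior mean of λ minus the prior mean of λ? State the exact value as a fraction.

Total count 59 over total exposure 12 weeks.
Posterior: α' = 9 + 59 = 68, β' = 14 + 12 = 26.
Posterior mean = 68/26 = 34/13; prior mean = 9/14 = 9/14. Difference = 34/13 − 9/14 = 359/182.

359/182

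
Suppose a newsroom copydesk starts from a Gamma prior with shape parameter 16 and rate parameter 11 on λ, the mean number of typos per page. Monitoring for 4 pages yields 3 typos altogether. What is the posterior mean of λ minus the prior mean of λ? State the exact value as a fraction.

Total count 3 over total exposure 4 pages.
Gamma(α, β) with Poisson data over total exposure Σt gives posterior Gamma(α+Σx, β+Σt) = Gamma(19, 15).
Posterior mean = 19/15 = 19/15; prior mean = 16/11 = 16/11. Difference = 19/15 − 16/11 = -31/165.

-31/165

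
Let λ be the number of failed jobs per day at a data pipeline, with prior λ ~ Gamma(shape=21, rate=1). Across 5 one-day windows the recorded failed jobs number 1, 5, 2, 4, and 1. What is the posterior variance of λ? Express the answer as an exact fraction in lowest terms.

Total count: 1 + 5 + 2 + 4 + 1 = 13.
Total exposure: 5 days.
The Gamma prior is conjugate for the Poisson rate, so λ | data ~ Gamma(21+13, 1+5) = Gamma(34, 6).
Posterior variance = α'/β'² = 34/36 = 17/18.

17/18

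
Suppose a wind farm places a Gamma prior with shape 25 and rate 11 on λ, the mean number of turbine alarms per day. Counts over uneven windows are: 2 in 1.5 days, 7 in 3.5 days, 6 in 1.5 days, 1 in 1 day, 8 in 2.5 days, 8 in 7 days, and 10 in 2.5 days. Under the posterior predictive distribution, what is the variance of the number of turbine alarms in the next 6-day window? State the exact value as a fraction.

58692/3721

Total count: 2 + 7 + 6 + 1 + 8 + 8 + 10 = 42.
Total exposure: 1.5 + 3.5 + 1.5 + 1 + 2.5 + 7 + 2.5 = 19.5 days.
Gamma(α, β) with Poisson data over total exposure Σt gives posterior Gamma(α+Σx, β+Σt) = Gamma(67, 61/2).
The posterior predictive for a window of length T is Negative Binomial with variance T·α'·(β'+T)/β'² = 6·67·(73/2)/(3721/4) = 58692/3721.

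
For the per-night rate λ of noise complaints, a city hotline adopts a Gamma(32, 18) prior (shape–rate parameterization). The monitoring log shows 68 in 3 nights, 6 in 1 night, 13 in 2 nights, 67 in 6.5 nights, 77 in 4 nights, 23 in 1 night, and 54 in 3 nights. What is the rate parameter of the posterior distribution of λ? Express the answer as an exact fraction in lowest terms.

Total count: 68 + 6 + 13 + 67 + 77 + 23 + 54 = 308.
Total exposure: 3 + 1 + 2 + 6.5 + 4 + 1 + 3 = 20.5 nights.
Posterior: α' = 32 + 308 = 340, β' = 18 + 20.5 = 77/2.

77/2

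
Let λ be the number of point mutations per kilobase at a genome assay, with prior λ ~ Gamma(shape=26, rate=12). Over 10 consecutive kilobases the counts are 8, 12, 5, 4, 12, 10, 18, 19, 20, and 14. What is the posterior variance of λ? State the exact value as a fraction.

Total count: 8 + 12 + 5 + 4 + 12 + 10 + 18 + 19 + 20 + 14 = 122.
Total exposure: 10 kilobases.
By Gamma–Poisson conjugacy, the posterior is Gamma(α + Σx, β + Σt) = Gamma(26 + 122, 12 + 10) = Gamma(148, 22).
Posterior variance = α'/β'² = 148/484 = 37/121.

37/121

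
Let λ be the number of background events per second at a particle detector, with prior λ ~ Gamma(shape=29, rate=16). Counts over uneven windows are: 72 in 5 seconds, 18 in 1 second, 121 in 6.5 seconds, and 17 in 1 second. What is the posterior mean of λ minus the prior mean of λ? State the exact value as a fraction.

6513/944

Total count: 72 + 18 + 121 + 17 = 228.
Total exposure: 5 + 1 + 6.5 + 1 = 13.5 seconds.
Gamma(α, β) with Poisson data over total exposure Σt gives posterior Gamma(α+Σx, β+Σt) = Gamma(257, 59/2).
Posterior mean = 257/(59/2) = 514/59; prior mean = 29/16 = 29/16. Difference = 514/59 − 29/16 = 6513/944.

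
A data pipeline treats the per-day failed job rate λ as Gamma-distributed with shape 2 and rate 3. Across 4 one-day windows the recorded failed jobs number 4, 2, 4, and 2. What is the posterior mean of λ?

2

Total count: 4 + 2 + 4 + 2 = 12.
Total exposure: 4 days.
The Gamma prior is conjugate for the Poisson rate, so λ | data ~ Gamma(2+12, 3+4) = Gamma(14, 7).
Posterior mean = α'/β' = 14/7 = 2.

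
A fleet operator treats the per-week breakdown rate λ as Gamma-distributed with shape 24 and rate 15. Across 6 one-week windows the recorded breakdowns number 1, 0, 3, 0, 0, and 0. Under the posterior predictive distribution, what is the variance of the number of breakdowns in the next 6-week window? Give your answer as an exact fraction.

72/7

Total count: 1 + 0 + 3 + 0 + 0 + 0 = 4.
Total exposure: 6 weeks.
Conjugate update: add total count to the shape and total exposure to the rate, giving Gamma(28, 21).
The posterior predictive for a window of length T is Negative Binomial with variance T·α'·(β'+T)/β'² = 6·28·27/441 = 72/7.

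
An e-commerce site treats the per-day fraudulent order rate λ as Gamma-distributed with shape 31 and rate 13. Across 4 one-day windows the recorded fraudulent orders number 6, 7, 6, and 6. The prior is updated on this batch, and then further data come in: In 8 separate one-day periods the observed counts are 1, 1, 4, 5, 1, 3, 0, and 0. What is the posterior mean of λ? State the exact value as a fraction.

71/25

Total count: 6 + 7 + 6 + 6 = 25.
Total exposure: 4 days.
After the first batch: Gamma(31 + 25, 13 + 4) = Gamma(56, 17).
Total count: 1 + 1 + 4 + 5 + 1 + 3 + 0 + 0 = 15.
Total exposure: 8 days.
After the second batch: Gamma(56 + 15, 17 + 8) = Gamma(71, 25).
Posterior mean = α'/β' = 71/25.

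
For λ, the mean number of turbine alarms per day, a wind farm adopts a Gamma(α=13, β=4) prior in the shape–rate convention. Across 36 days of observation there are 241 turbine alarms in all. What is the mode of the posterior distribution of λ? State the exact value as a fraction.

Total count 241 over total exposure 36 days.
The Gamma prior is conjugate for the Poisson rate, so λ | data ~ Gamma(13+241, 4+36) = Gamma(254, 40).
Posterior mode = (α'−1)/β' = 253/40.

253/40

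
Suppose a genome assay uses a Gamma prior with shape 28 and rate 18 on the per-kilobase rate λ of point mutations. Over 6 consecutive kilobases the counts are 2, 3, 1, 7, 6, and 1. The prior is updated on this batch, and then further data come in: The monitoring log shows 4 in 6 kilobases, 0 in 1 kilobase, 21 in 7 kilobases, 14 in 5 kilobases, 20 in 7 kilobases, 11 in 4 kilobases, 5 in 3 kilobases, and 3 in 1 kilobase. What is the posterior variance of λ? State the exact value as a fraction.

Total count: 2 + 3 + 1 + 7 + 6 + 1 = 20.
Total exposure: 6 kilobases.
After the first batch: Gamma(28 + 20, 18 + 6) = Gamma(48, 24).
Total count: 4 + 0 + 21 + 14 + 20 + 11 + 5 + 3 = 78.
Total exposure: 6 + 1 + 7 + 5 + 7 + 4 + 3 + 1 = 34 kilobases.
After the second batch: Gamma(48 + 78, 24 + 34) = Gamma(126, 58).
Posterior variance = α'/β'² = 126/3364 = 63/1682.

63/1682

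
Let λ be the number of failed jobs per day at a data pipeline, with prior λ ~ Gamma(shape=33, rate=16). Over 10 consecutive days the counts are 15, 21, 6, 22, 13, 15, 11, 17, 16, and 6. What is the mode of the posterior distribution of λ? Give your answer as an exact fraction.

Total count: 15 + 21 + 6 + 22 + 13 + 15 + 11 + 17 + 16 + 6 = 142.
Total exposure: 10 days.
Conjugate update: add total count to the shape and total exposure to the rate, giving Gamma(175, 26).
Posterior mode = (α'−1)/β' = 174/26 = 87/13.

87/13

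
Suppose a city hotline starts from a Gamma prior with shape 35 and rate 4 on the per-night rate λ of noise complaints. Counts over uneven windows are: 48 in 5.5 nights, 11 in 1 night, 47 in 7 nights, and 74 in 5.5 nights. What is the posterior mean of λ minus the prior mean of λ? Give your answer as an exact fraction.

55/92

Total count: 48 + 11 + 47 + 74 = 180.
Total exposure: 5.5 + 1 + 7 + 5.5 = 19 nights.
Gamma(α, β) with Poisson data over total exposure Σt gives posterior Gamma(α+Σx, β+Σt) = Gamma(215, 23).
Posterior mean = 215/23 = 215/23; prior mean = 35/4 = 35/4. Difference = 215/23 − 35/4 = 55/92.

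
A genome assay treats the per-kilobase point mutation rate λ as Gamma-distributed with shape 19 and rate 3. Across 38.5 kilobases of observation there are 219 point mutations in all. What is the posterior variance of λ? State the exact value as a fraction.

952/6889

Total count 219 over total exposure 38.5 kilobases.
The Gamma prior is conjugate for the Poisson rate, so λ | data ~ Gamma(19+219, 3+38.5) = Gamma(238, 83/2).
Posterior variance = α'/β'² = 238/(6889/4) = 952/6889.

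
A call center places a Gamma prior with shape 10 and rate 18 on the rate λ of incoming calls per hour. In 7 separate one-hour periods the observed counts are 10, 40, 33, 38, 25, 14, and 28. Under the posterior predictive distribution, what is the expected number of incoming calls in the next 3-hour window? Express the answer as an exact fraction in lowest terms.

Total count: 10 + 40 + 33 + 38 + 25 + 14 + 28 = 188.
Total exposure: 7 hours.
Gamma(α, β) with Poisson data over total exposure Σt gives posterior Gamma(α+Σx, β+Σt) = Gamma(198, 25).
Predictive mean over a 3-hour window = T·E[λ|data] = 3·198/25 = 594/25.

594/25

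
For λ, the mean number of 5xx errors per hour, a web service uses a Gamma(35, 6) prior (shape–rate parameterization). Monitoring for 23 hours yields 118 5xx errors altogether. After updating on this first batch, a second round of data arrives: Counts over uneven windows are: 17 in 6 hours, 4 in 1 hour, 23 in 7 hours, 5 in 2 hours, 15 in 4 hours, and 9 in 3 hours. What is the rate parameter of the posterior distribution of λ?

52

Total count 118 over total exposure 23 hours.
After the first batch: Gamma(35 + 118, 6 + 23) = Gamma(153, 29).
Total count: 17 + 4 + 23 + 5 + 15 + 9 = 73.
Total exposure: 6 + 1 + 7 + 2 + 4 + 3 = 23 hours.
After the second batch: Gamma(153 + 73, 29 + 23) = Gamma(226, 52).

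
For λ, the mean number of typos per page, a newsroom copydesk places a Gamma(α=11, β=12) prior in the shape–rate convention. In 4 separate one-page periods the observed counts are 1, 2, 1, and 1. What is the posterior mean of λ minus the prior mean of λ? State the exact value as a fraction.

Total count: 1 + 2 + 1 + 1 = 5.
Total exposure: 4 pages.
Conjugate update: add total count to the shape and total exposure to the rate, giving Gamma(16, 16).
Posterior mean = 16/16 = 1; prior mean = 11/12 = 11/12. Difference = 1 − 11/12 = 1/12.

1/12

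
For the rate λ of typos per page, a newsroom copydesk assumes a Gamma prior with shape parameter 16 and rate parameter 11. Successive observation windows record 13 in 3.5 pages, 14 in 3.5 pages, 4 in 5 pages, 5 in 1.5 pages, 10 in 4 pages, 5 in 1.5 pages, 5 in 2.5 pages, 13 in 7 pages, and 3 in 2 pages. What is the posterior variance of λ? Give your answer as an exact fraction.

352/6889

Total count: 13 + 14 + 4 + 5 + 10 + 5 + 5 + 13 + 3 = 72.
Total exposure: 3.5 + 3.5 + 5 + 1.5 + 4 + 1.5 + 2.5 + 7 + 2 = 30.5 pages.
Gamma(α, β) with Poisson data over total exposure Σt gives posterior Gamma(α+Σx, β+Σt) = Gamma(88, 83/2).
Posterior variance = α'/β'² = 88/(6889/4) = 352/6889.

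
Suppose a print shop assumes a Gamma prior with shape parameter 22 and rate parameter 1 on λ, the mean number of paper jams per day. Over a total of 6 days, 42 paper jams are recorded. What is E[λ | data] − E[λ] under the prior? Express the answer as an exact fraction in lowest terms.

-90/7

Total count 42 over total exposure 6 days.
Posterior: α' = 22 + 42 = 64, β' = 1 + 6 = 7.
Posterior mean = 64/7 = 64/7; prior mean = 22/1 = 22. Difference = 64/7 − 22 = -90/7.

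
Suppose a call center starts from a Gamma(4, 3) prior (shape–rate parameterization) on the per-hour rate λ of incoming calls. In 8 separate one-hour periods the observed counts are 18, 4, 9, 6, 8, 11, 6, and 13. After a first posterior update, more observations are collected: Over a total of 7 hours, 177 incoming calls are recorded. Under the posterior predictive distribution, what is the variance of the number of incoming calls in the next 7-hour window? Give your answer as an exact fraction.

Total count: 18 + 4 + 9 + 6 + 8 + 11 + 6 + 13 = 75.
Total exposure: 8 hours.
After the first batch: Gamma(4 + 75, 3 + 8) = Gamma(79, 11).
Total count 177 over total exposure 7 hours.
After the second batch: Gamma(79 + 177, 11 + 7) = Gamma(256, 18).
The posterior predictive for a window of length T is Negative Binomial with variance T·α'·(β'+T)/β'² = 7·256·25/324 = 11200/81.

11200/81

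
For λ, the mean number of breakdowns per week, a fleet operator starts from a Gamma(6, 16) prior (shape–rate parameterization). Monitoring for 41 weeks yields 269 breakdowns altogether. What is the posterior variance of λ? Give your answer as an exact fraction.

Total count 269 over total exposure 41 weeks.
By Gamma–Poisson conjugacy, the posterior is Gamma(α + Σx, β + Σt) = Gamma(6 + 269, 16 + 41) = Gamma(275, 57).
Posterior variance = α'/β'² = 275/3249.

275/3249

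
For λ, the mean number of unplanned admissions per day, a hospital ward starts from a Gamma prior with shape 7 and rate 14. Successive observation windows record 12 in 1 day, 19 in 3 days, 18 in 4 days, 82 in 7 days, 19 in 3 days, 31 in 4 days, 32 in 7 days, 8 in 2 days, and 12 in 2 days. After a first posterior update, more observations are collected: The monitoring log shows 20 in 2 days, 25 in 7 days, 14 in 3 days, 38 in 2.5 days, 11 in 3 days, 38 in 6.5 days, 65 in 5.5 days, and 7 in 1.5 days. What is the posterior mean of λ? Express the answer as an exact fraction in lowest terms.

229/39

Total count: 12 + 19 + 18 + 82 + 19 + 31 + 32 + 8 + 12 = 233.
Total exposure: 1 + 3 + 4 + 7 + 3 + 4 + 7 + 2 + 2 = 33 days.
After the first batch: Gamma(7 + 233, 14 + 33) = Gamma(240, 47).
Total count: 20 + 25 + 14 + 38 + 11 + 38 + 65 + 7 = 218.
Total exposure: 2 + 7 + 3 + 2.5 + 3 + 6.5 + 5.5 + 1.5 = 31 days.
After the second batch: Gamma(240 + 218, 47 + 31) = Gamma(458, 78).
Posterior mean = α'/β' = 458/78 = 229/39.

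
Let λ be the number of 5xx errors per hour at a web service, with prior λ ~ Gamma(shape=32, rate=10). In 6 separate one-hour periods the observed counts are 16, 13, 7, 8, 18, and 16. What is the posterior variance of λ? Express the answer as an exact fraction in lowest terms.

55/128

Total count: 16 + 13 + 7 + 8 + 18 + 16 = 78.
Total exposure: 6 hours.
Gamma(α, β) with Poisson data over total exposure Σt gives posterior Gamma(α+Σx, β+Σt) = Gamma(110, 16).
Posterior variance = α'/β'² = 110/256 = 55/128.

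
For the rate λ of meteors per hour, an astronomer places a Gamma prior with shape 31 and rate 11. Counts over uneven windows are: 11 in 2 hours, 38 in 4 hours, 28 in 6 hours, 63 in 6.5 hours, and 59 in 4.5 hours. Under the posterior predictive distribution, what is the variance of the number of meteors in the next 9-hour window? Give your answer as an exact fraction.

Total count: 11 + 38 + 28 + 63 + 59 = 199.
Total exposure: 2 + 4 + 6 + 6.5 + 4.5 = 23 hours.
Gamma(α, β) with Poisson data over total exposure Σt gives posterior Gamma(α+Σx, β+Σt) = Gamma(230, 34).
The posterior predictive for a window of length T is Negative Binomial with variance T·α'·(β'+T)/β'² = 9·230·43/1156 = 44505/578.

44505/578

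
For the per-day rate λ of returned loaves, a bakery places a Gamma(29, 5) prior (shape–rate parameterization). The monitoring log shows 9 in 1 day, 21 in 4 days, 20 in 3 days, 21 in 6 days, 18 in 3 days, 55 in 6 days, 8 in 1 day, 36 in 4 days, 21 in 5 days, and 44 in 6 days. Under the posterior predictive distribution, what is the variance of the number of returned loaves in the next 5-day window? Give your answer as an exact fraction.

Total count: 9 + 21 + 20 + 21 + 18 + 55 + 8 + 36 + 21 + 44 = 253.
Total exposure: 1 + 4 + 3 + 6 + 3 + 6 + 1 + 4 + 5 + 6 = 39 days.
The Gamma prior is conjugate for the Poisson rate, so λ | data ~ Gamma(29+253, 5+39) = Gamma(282, 44).
The posterior predictive for a window of length T is Negative Binomial with variance T·α'·(β'+T)/β'² = 5·282·49/1936 = 34545/968.

34545/968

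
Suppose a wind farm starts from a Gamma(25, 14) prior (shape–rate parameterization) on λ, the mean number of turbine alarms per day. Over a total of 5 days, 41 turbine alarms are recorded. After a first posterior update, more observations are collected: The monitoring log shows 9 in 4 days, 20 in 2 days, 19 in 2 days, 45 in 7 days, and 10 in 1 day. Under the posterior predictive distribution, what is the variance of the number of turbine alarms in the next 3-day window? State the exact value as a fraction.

Total count 41 over total exposure 5 days.
After the first batch: Gamma(25 + 41, 14 + 5) = Gamma(66, 19).
Total count: 9 + 20 + 19 + 45 + 10 = 103.
Total exposure: 4 + 2 + 2 + 7 + 1 = 16 days.
After the second batch: Gamma(66 + 103, 19 + 16) = Gamma(169, 35).
The posterior predictive for a window of length T is Negative Binomial with variance T·α'·(β'+T)/β'² = 3·169·38/1225 = 19266/1225.

19266/1225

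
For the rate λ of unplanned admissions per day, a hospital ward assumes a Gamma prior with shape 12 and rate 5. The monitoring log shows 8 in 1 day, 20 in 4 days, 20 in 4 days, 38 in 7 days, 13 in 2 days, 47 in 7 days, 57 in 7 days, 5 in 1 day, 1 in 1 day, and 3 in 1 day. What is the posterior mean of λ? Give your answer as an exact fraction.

28/5

Total count: 8 + 20 + 20 + 38 + 13 + 47 + 57 + 5 + 1 + 3 = 212.
Total exposure: 1 + 4 + 4 + 7 + 2 + 7 + 7 + 1 + 1 + 1 = 35 days.
The Gamma prior is conjugate for the Poisson rate, so λ | data ~ Gamma(12+212, 5+35) = Gamma(224, 40).
Posterior mean = α'/β' = 224/40 = 28/5.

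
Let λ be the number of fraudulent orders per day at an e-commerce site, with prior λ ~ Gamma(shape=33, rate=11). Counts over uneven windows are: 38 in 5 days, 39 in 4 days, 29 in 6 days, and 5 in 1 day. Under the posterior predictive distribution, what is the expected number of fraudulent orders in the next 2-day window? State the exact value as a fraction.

32/3

Total count: 38 + 39 + 29 + 5 = 111.
Total exposure: 5 + 4 + 6 + 1 = 16 days.
By Gamma–Poisson conjugacy, the posterior is Gamma(α + Σx, β + Σt) = Gamma(33 + 111, 11 + 16) = Gamma(144, 27).
Predictive mean over a 2-day window = T·E[λ|data] = 2·144/27 = 32/3.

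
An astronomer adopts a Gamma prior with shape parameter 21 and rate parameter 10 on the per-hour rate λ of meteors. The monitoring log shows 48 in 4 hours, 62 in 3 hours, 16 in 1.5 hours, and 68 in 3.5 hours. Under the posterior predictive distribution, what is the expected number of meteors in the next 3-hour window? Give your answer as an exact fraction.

Total count: 48 + 62 + 16 + 68 = 194.
Total exposure: 4 + 3 + 1.5 + 3.5 = 12 hours.
By Gamma–Poisson conjugacy, the posterior is Gamma(α + Σx, β + Σt) = Gamma(21 + 194, 10 + 12) = Gamma(215, 22).
Predictive mean over a 3-hour window = T·E[λ|data] = 3·215/22 = 645/22.

645/22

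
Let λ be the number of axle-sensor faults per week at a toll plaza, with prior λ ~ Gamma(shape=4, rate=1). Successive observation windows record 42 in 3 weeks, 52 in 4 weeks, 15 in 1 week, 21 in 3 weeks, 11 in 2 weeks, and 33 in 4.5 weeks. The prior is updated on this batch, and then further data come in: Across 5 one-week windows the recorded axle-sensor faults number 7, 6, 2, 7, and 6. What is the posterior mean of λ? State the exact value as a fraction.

Total count: 42 + 52 + 15 + 21 + 11 + 33 = 174.
Total exposure: 3 + 4 + 1 + 3 + 2 + 4.5 = 17.5 weeks.
After the first batch: Gamma(4 + 174, 1 + 17.5) = Gamma(178, 37/2).
Total count: 7 + 6 + 2 + 7 + 6 = 28.
Total exposure: 5 weeks.
After the second batch: Gamma(178 + 28, 37/2 + 5) = Gamma(206, 47/2).
Posterior mean = α'/β' = 206/(47/2) = 412/47.

412/47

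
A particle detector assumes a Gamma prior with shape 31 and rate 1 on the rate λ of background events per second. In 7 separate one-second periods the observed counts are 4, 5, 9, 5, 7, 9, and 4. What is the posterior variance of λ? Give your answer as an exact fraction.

37/32

Total count: 4 + 5 + 9 + 5 + 7 + 9 + 4 = 43.
Total exposure: 7 seconds.
The Gamma prior is conjugate for the Poisson rate, so λ | data ~ Gamma(31+43, 1+7) = Gamma(74, 8).
Posterior variance = α'/β'² = 74/64 = 37/32.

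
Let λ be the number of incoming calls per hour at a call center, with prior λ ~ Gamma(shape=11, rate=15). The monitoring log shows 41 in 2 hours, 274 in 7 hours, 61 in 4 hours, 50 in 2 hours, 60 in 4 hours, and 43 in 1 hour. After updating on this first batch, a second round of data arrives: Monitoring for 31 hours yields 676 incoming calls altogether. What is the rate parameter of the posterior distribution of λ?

66

Total count: 41 + 274 + 61 + 50 + 60 + 43 = 529.
Total exposure: 2 + 7 + 4 + 2 + 4 + 1 = 20 hours.
After the first batch: Gamma(11 + 529, 15 + 20) = Gamma(540, 35).
Total count 676 over total exposure 31 hours.
After the second batch: Gamma(540 + 676, 35 + 31) = Gamma(1216, 66).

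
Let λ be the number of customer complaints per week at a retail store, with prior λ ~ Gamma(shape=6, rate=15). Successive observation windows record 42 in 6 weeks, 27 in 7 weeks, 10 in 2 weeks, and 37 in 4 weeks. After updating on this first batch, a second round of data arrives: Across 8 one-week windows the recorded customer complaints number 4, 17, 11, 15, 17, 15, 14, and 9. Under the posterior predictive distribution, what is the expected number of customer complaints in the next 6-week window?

32

Total count: 42 + 27 + 10 + 37 = 116.
Total exposure: 6 + 7 + 2 + 4 = 19 weeks.
After the first batch: Gamma(6 + 116, 15 + 19) = Gamma(122, 34).
Total count: 4 + 17 + 11 + 15 + 17 + 15 + 14 + 9 = 102.
Total exposure: 8 weeks.
After the second batch: Gamma(122 + 102, 34 + 8) = Gamma(224, 42).
Predictive mean over a 6-week window = T·E[λ|data] = 6·224/42 = 32.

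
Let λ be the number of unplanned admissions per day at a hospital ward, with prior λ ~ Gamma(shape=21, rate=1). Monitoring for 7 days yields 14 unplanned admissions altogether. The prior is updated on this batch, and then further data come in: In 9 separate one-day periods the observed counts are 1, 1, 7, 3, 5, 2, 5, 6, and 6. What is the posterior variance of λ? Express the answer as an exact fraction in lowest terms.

71/289

Total count 14 over total exposure 7 days.
After the first batch: Gamma(21 + 14, 1 + 7) = Gamma(35, 8).
Total count: 1 + 1 + 7 + 3 + 5 + 2 + 5 + 6 + 6 = 36.
Total exposure: 9 days.
After the second batch: Gamma(35 + 36, 8 + 9) = Gamma(71, 17).
Posterior variance = α'/β'² = 71/289.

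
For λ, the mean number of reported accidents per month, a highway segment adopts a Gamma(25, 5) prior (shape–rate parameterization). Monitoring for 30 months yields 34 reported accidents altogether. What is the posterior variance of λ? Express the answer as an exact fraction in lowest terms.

59/1225

Total count 34 over total exposure 30 months.
By Gamma–Poisson conjugacy, the posterior is Gamma(α + Σx, β + Σt) = Gamma(25 + 34, 5 + 30) = Gamma(59, 35).
Posterior variance = α'/β'² = 59/1225.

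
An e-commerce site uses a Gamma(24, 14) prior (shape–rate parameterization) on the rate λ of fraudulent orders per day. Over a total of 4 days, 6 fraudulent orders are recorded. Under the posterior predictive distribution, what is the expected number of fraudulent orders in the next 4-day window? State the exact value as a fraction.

Total count 6 over total exposure 4 days.
By Gamma–Poisson conjugacy, the posterior is Gamma(α + Σx, β + Σt) = Gamma(24 + 6, 14 + 4) = Gamma(30, 18).
Predictive mean over a 4-day window = T·E[λ|data] = 4·30/18 = 20/3.

20/3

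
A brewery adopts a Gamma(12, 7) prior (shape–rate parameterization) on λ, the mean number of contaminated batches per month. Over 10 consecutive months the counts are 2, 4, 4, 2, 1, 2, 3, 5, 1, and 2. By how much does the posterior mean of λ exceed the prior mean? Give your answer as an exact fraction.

Total count: 2 + 4 + 4 + 2 + 1 + 2 + 3 + 5 + 1 + 2 = 26.
Total exposure: 10 months.
Posterior: α' = 12 + 26 = 38, β' = 7 + 10 = 17.
Posterior mean = 38/17 = 38/17; prior mean = 12/7 = 12/7. Difference = 38/17 − 12/7 = 62/119.

62/119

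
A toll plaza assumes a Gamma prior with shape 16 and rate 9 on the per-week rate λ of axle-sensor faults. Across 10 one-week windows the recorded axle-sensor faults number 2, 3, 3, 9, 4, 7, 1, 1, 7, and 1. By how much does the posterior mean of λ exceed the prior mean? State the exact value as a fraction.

Total count: 2 + 3 + 3 + 9 + 4 + 7 + 1 + 1 + 7 + 1 = 38.
Total exposure: 10 weeks.
Conjugate update: add total count to the shape and total exposure to the rate, giving Gamma(54, 19).
Posterior mean = 54/19 = 54/19; prior mean = 16/9 = 16/9. Difference = 54/19 − 16/9 = 182/171.

182/171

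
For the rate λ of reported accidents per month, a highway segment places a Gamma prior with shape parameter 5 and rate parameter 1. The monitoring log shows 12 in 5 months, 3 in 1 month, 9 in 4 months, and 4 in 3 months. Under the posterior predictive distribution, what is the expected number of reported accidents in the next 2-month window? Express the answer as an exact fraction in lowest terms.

Total count: 12 + 3 + 9 + 4 = 28.
Total exposure: 5 + 1 + 4 + 3 = 13 months.
Gamma(α, β) with Poisson data over total exposure Σt gives posterior Gamma(α+Σx, β+Σt) = Gamma(33, 14).
Predictive mean over a 2-month window = T·E[λ|data] = 2·33/14 = 33/7.

33/7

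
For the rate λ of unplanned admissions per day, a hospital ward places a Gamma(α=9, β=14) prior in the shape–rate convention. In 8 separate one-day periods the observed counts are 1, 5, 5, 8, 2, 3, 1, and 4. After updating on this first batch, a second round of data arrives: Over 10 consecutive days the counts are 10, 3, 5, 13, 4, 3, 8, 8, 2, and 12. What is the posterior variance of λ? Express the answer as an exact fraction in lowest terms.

53/512

Total count: 1 + 5 + 5 + 8 + 2 + 3 + 1 + 4 = 29.
Total exposure: 8 days.
After the first batch: Gamma(9 + 29, 14 + 8) = Gamma(38, 22).
Total count: 10 + 3 + 5 + 13 + 4 + 3 + 8 + 8 + 2 + 12 = 68.
Total exposure: 10 days.
After the second batch: Gamma(38 + 68, 22 + 10) = Gamma(106, 32).
Posterior variance = α'/β'² = 106/1024 = 53/512.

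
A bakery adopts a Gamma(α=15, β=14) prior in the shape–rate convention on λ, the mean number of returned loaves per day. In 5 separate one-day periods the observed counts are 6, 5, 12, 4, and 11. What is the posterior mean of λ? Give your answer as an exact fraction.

Total count: 6 + 5 + 12 + 4 + 11 = 38.
Total exposure: 5 days.
Conjugate update: add total count to the shape and total exposure to the rate, giving Gamma(53, 19).
Posterior mean = α'/β' = 53/19.

53/19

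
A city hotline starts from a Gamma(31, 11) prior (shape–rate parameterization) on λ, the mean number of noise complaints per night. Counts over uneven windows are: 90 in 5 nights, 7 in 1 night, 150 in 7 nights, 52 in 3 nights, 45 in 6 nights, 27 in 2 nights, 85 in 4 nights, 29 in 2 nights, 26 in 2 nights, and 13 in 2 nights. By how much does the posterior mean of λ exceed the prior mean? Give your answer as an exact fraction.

314/33

Total count: 90 + 7 + 150 + 52 + 45 + 27 + 85 + 29 + 26 + 13 = 524.
Total exposure: 5 + 1 + 7 + 3 + 6 + 2 + 4 + 2 + 2 + 2 = 34 nights.
Gamma(α, β) with Poisson data over total exposure Σt gives posterior Gamma(α+Σx, β+Σt) = Gamma(555, 45).
Posterior mean = 555/45 = 37/3; prior mean = 31/11 = 31/11. Difference = 37/3 − 31/11 = 314/33.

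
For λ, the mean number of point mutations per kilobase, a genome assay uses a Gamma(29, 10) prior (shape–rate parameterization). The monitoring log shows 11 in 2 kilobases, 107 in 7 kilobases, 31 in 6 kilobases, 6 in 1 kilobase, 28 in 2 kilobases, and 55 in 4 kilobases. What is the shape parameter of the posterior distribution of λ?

267

Total count: 11 + 107 + 31 + 6 + 28 + 55 = 238.
Total exposure: 2 + 7 + 6 + 1 + 2 + 4 = 22 kilobases.
By Gamma–Poisson conjugacy, the posterior is Gamma(α + Σx, β + Σt) = Gamma(29 + 238, 10 + 22) = Gamma(267, 32).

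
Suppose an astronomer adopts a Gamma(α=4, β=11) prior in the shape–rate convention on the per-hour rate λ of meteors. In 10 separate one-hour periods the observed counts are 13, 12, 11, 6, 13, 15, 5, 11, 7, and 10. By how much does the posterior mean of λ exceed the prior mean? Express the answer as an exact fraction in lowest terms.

1093/231

Total count: 13 + 12 + 11 + 6 + 13 + 15 + 5 + 11 + 7 + 10 = 103.
Total exposure: 10 hours.
By Gamma–Poisson conjugacy, the posterior is Gamma(α + Σx, β + Σt) = Gamma(4 + 103, 11 + 10) = Gamma(107, 21).
Posterior mean = 107/21 = 107/21; prior mean = 4/11 = 4/11. Difference = 107/21 − 4/11 = 1093/231.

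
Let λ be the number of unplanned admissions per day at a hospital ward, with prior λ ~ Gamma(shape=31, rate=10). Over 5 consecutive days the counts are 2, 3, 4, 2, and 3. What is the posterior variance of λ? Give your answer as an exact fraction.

1/5

Total count: 2 + 3 + 4 + 2 + 3 = 14.
Total exposure: 5 days.
By Gamma–Poisson conjugacy, the posterior is Gamma(α + Σx, β + Σt) = Gamma(31 + 14, 10 + 5) = Gamma(45, 15).
Posterior variance = α'/β'² = 45/225 = 1/5.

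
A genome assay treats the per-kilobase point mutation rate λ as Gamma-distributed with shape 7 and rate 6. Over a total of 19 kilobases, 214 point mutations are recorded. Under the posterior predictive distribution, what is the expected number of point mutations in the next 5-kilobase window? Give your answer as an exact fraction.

221/5

Total count 214 over total exposure 19 kilobases.
Posterior: α' = 7 + 214 = 221, β' = 6 + 19 = 25.
Predictive mean over a 5-kilobase window = T·E[λ|data] = 5·221/25 = 221/5.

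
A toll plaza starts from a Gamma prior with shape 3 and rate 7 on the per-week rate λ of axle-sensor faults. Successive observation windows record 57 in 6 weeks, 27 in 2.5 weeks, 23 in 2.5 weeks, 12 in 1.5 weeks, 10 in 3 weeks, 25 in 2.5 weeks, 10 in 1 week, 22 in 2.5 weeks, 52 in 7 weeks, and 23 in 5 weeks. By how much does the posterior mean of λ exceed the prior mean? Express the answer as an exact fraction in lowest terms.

1151/189

Total count: 57 + 27 + 23 + 12 + 10 + 25 + 10 + 22 + 52 + 23 = 261.
Total exposure: 6 + 2.5 + 2.5 + 1.5 + 3 + 2.5 + 1 + 2.5 + 7 + 5 = 33.5 weeks.
The Gamma prior is conjugate for the Poisson rate, so λ | data ~ Gamma(3+261, 7+33.5) = Gamma(264, 81/2).
Posterior mean = 264/(81/2) = 176/27; prior mean = 3/7 = 3/7. Difference = 176/27 − 3/7 = 1151/189.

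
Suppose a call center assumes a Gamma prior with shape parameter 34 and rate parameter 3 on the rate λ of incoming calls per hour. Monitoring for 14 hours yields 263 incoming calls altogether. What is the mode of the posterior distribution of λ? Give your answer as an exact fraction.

296/17

Total count 263 over total exposure 14 hours.
By Gamma–Poisson conjugacy, the posterior is Gamma(α + Σx, β + Σt) = Gamma(34 + 263, 3 + 14) = Gamma(297, 17).
Posterior mode = (α'−1)/β' = 296/17.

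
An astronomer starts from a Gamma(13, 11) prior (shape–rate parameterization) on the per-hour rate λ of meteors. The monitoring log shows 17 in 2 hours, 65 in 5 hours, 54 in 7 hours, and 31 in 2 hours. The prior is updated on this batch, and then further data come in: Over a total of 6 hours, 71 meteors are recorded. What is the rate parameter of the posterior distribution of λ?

Total count: 17 + 65 + 54 + 31 = 167.
Total exposure: 2 + 5 + 7 + 2 = 16 hours.
After the first batch: Gamma(13 + 167, 11 + 16) = Gamma(180, 27).
Total count 71 over total exposure 6 hours.
After the second batch: Gamma(180 + 71, 27 + 6) = Gamma(251, 33).

33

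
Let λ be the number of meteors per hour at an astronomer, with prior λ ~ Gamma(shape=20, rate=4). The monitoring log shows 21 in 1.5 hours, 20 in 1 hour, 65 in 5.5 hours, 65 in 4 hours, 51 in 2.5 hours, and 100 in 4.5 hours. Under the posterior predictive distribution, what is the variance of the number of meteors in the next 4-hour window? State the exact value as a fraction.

36936/529

Total count: 21 + 20 + 65 + 65 + 51 + 100 = 322.
Total exposure: 1.5 + 1 + 5.5 + 4 + 2.5 + 4.5 = 19 hours.
The Gamma prior is conjugate for the Poisson rate, so λ | data ~ Gamma(20+322, 4+19) = Gamma(342, 23).
The posterior predictive for a window of length T is Negative Binomial with variance T·α'·(β'+T)/β'² = 4·342·27/529 = 36936/529.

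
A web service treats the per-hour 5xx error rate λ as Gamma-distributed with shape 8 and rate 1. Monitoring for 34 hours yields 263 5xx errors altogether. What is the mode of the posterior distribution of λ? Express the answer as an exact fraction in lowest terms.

Total count 263 over total exposure 34 hours.
Conjugate update: add total count to the shape and total exposure to the rate, giving Gamma(271, 35).
Posterior mode = (α'−1)/β' = 270/35 = 54/7.

54/7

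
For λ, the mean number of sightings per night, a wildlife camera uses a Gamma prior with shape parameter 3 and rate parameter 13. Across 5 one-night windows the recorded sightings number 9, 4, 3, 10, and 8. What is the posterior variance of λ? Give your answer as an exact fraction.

37/324

Total count: 9 + 4 + 3 + 10 + 8 = 34.
Total exposure: 5 nights.
The Gamma prior is conjugate for the Poisson rate, so λ | data ~ Gamma(3+34, 13+5) = Gamma(37, 18).
Posterior variance = α'/β'² = 37/324.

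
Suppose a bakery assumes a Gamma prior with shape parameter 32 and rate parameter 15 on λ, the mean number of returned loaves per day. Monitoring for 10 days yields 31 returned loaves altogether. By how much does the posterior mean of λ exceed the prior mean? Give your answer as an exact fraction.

29/75

Total count 31 over total exposure 10 days.
The Gamma prior is conjugate for the Poisson rate, so λ | data ~ Gamma(32+31, 15+10) = Gamma(63, 25).
Posterior mean = 63/25 = 63/25; prior mean = 32/15 = 32/15. Difference = 63/25 − 32/15 = 29/75.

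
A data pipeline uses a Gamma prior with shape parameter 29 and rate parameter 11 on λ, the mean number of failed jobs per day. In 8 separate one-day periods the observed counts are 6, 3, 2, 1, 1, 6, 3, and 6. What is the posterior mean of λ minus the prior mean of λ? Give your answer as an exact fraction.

Total count: 6 + 3 + 2 + 1 + 1 + 6 + 3 + 6 = 28.
Total exposure: 8 days.
Conjugate update: add total count to the shape and total exposure to the rate, giving Gamma(57, 19).
Posterior mean = 57/19 = 3; prior mean = 29/11 = 29/11. Difference = 3 − 29/11 = 4/11.

4/11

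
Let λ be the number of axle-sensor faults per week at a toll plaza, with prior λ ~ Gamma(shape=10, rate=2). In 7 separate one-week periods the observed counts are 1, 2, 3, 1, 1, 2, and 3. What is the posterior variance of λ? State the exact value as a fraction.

23/81

Total count: 1 + 2 + 3 + 1 + 1 + 2 + 3 = 13.
Total exposure: 7 weeks.
Conjugate update: add total count to the shape and total exposure to the rate, giving Gamma(23, 9).
Posterior variance = α'/β'² = 23/81.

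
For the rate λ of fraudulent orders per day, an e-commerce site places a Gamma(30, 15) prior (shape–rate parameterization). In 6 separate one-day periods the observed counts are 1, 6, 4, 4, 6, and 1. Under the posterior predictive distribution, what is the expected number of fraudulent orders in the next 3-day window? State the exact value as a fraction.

Total count: 1 + 6 + 4 + 4 + 6 + 1 = 22.
Total exposure: 6 days.
The Gamma prior is conjugate for the Poisson rate, so λ | data ~ Gamma(30+22, 15+6) = Gamma(52, 21).
Predictive mean over a 3-day window = T·E[λ|data] = 3·52/21 = 52/7.

52/7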